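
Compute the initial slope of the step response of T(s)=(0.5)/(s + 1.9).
IVT: y'(0⁺) = lim_{s→∞} s²·Y(s) = lim_{s→∞} s·T(s).
deg(num) = 0, deg(den) = 1, relative degree = 1, so s·T(s) → (leading num)/(leading den) = 0.5/1 = 0.5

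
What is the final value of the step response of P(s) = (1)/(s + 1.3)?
FVT: lim_{t→∞} y(t) = lim_{s→0} s*Y(s) where Y(s) = P(s)/s.
= lim_{s→0} P(s) = P(0) = num(0)/den(0) = 1/1.3 = 0.7692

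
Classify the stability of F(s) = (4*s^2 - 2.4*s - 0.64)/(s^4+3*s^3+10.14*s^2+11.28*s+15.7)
Denominator: s^4 + 3*s^3 + 10.14*s^2 + 11.28*s + 15.7 = (s^2 + 2*s + 5)(s^2 + s + 3.14). Poles: -0.5 + 1.7j, -0.5 - 1.7j, -1 + 2j, -1 - 2j. Stable (all poles in LHP)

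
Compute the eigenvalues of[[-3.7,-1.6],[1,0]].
Eigenvalues solve det(λI - A) = 0.
Characteristic polynomial: λ^2 + 3.7*λ + 1.6 = 0.
Factor: (λ + 3.2)(λ + 0.5) = 0.
Roots: -0.5, -3.2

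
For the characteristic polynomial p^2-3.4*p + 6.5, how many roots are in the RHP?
Poles: 1.7 + 1.9j, 1.7 - 1.9j. RHP poles (Re>0): 2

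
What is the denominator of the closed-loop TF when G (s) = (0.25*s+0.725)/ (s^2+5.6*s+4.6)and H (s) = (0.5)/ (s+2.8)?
Characteristic poly = G_den * H_den + G_num * H_num = (s^3 + 8.4*s^2 + 20.28*s + 12.88) + (0.125*s + 0.3625) = s^3 + 8.4*s^2 + 20.405*s + 13.2425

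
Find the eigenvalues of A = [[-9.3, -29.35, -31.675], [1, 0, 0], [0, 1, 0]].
Eigenvalues solve det(λI - A) = 0.
Characteristic polynomial: λ^3 + 9.3*λ^2 + 29.35*λ + 31.675 = 0.
Factor: (λ + 3.5)(λ^2 + 5.8*λ + 9.05) = 0.
Roots: -2.9 + 0.8j, -2.9 - 0.8j, -3.5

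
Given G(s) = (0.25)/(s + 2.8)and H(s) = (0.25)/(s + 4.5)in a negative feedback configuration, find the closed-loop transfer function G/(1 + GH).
Closed-loop T = G/(1+GH).
Numerator: G_num * H_den = 0.25*s + 1.125.
Denominator: G_den * H_den + G_num * H_num = (s^2 + 7.3*s + 12.6) + (0.0625) = s^2 + 7.3*s + 12.6625.
T(s) = (0.25*s + 1.125)/(s^2 + 7.3*s + 12.6625)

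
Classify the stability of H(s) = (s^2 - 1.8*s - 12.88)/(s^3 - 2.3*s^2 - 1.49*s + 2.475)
Denominator: s^3 - 2.3*s^2 - 1.49*s + 2.475 = (s - 2.5)(s - 0.9)(s + 1.1). Poles: -1.1, 0.9, 2.5. Unstable (2 pole(s) in RHP)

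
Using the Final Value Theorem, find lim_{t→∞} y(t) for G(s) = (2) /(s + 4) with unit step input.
FVT: lim_{t→∞} y(t) = lim_{s→0} s*Y(s) where Y(s) = G(s)/s.
= lim_{s→0} G(s) = G(0) = num(0)/den(0) = 2/4 = 0.5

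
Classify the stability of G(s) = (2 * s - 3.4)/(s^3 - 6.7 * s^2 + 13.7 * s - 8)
Denominator: s^3 - 6.7*s^2 + 13.7*s - 8 = (s - 2.5)(s - 1)(s - 3.2). Poles: 1, 2.5, 3.2. Unstable (3 pole(s) in RHP)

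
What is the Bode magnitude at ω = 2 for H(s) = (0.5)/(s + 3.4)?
Substitute s = j*2: H(j2) = 0.109254 - 0.0642674j.
|H(j2)| = sqrt(Re² + Im²) = 0.1268.
20*log₁₀(0.1268) = -17.94 dB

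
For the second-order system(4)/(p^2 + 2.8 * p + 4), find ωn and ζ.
Standard form: ωn²/(p²+2ζωn·p+ωn²).
const=4=ωn² → ωn=2, p coeff=2.8=2ζωn → ζ=0.7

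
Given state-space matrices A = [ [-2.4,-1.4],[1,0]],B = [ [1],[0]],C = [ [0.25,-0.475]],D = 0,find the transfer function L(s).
L(s) = C(sI - A)⁻¹B + D.
Characteristic polynomial det(sI - A) = s^2 + 2.4*s + 1.4.
Numerator from C·adj(sI-A)·B + D·det(sI-A) = 0.25*s - 0.475.
L(s) = (0.25*s - 0.475)/(s^2 + 2.4*s + 1.4)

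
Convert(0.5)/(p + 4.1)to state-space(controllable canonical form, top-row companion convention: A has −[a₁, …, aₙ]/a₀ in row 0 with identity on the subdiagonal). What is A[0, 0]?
Reachable canonical form for den = p + 4.1: top row of A = -[a₁,a₂,...,aₙ]/a₀, ones on the subdiagonal, zeros elsewhere.
A = [[-4.1]].
A[0,0] = -4.1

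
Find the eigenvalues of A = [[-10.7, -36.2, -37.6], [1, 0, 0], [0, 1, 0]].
Eigenvalues solve det(λI - A) = 0.
Characteristic polynomial: λ^3 + 10.7*λ^2 + 36.2*λ + 37.6 = 0.
Factor: (λ + 4)(λ + 4.7)(λ + 2) = 0.
Roots: -2, -4, -4.7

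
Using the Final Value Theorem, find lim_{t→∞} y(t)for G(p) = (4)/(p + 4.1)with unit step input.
FVT: lim_{t→∞} y(t) = lim_{p→0} p*Y(p) where Y(p) = G(p)/p.
= lim_{p→0} G(p) = G(0) = num(0)/den(0) = 4/4.1 = 0.9756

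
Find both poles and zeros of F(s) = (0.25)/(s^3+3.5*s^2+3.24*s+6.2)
Set denominator = 0: s^3 + 3.5*s^2 + 3.24*s + 6.2 = (s + 3.1)(s^2 + 0.4*s + 2) = 0 → Poles: -0.2 + 1.4j, -0.2 - 1.4j, -3.1
Numerator is a nonzero constant (0.25) → Zeros: none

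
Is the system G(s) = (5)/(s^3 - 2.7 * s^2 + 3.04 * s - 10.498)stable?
Denominator: s^3 - 2.7*s^2 + 3.04*s - 10.498 = (s - 2.9)(s^2 + 0.2*s + 3.62). Poles: -0.1 + 1.9j, -0.1 - 1.9j, 2.9. All Re(p)<0: No (unstable)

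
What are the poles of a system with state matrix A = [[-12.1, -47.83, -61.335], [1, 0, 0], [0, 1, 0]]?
Eigenvalues solve det(λI - A) = 0.
Characteristic polynomial: λ^3 + 12.1*λ^2 + 47.83*λ + 61.335 = 0.
Factor: (λ + 4.7)(λ + 4.5)(λ + 2.9) = 0.
Roots: -2.9, -4.5, -4.7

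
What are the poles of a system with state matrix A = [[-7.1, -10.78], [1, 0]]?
Eigenvalues solve det(λI - A) = 0.
Characteristic polynomial: λ^2 + 7.1*λ + 10.78 = 0.
Factor: (λ + 2.2)(λ + 4.9) = 0.
Roots: -2.2, -4.9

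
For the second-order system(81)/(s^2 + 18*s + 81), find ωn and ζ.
Standard form: ωn²/(s²+2ζωn·s+ωn²).
const=81=ωn² → ωn=9, s coeff=18=2ζωn → ζ=1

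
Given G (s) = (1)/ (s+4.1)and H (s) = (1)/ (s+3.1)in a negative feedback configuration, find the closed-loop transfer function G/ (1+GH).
Closed-loop T = G/(1+GH).
Numerator: G_num * H_den = s + 3.1.
Denominator: G_den * H_den + G_num * H_num = (s^2 + 7.2*s + 12.71) + (1) = s^2 + 7.2*s + 13.71.
T(s) = (s + 3.1)/(s^2 + 7.2*s + 13.71)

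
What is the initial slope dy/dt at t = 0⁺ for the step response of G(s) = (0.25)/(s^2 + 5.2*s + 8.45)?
IVT: y'(0⁺) = lim_{s→∞} s²·Y(s) = lim_{s→∞} s·G(s).
deg(num) = 0, deg(den) = 2, relative degree = 2 ≥ 2, so s·G(s) → 0. Initial slope = 0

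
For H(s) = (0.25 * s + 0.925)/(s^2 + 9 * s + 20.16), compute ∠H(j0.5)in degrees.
Substitute s = j*0.5: H(j0.5) = 0.0455511 - 0.00401708j.
∠H(j0.5) = atan2(Im, Re) = atan2(-0.00401708, 0.0455511) = -5.04°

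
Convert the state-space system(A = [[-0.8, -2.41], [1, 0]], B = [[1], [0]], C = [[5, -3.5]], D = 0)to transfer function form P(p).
P(p) = C(pI - A)⁻¹B + D.
Characteristic polynomial det(pI - A) = p^2 + 0.8*p + 2.41.
Numerator from C·adj(pI-A)·B + D·det(pI-A) = 5*p - 3.5.
P(p) = (5*p - 3.5)/(p^2 + 0.8*p + 2.41)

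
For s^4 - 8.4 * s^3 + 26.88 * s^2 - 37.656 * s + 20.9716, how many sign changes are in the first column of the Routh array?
Routh array:
s^4: [1, 26.88, 20.9716]; s^3: [-8.4, -37.656]; s^2: [22.3971, 20.9716]; s^1: [-29.7906]; s^0: [20.9716]
First column: [1, -8.4, 22.3971, -29.7906, 20.9716]. Sign changes = 4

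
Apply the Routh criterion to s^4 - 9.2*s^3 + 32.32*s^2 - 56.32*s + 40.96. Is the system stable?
Routh array:
s^4: [1, 32.32, 40.96]; s^3: [-9.2, -56.32]; s^2: [26.1983, 40.96]; s^1: [-41.9361]; s^0: [40.96]
First column: [1, -9.2, 26.1983, -41.9361, 40.96]. Sign changes = 4.
No, unstable (4 RHP root(s))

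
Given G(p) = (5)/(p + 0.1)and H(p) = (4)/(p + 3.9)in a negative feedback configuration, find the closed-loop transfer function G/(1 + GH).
Closed-loop T = G/(1+GH).
Numerator: G_num * H_den = 5*p + 19.5.
Denominator: G_den * H_den + G_num * H_num = (p^2 + 4*p + 0.39) + (20) = p^2 + 4*p + 20.39.
T(p) = (5*p + 19.5)/(p^2 + 4*p + 20.39)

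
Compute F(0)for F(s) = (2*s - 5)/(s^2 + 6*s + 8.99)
DC gain = F(0) = num(0)/den(0) = -5/8.99 = -0.5562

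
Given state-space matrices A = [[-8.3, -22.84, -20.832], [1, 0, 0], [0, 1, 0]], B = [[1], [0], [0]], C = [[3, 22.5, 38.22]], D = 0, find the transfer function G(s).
G(s) = C(sI - A)⁻¹B + D.
Characteristic polynomial det(sI - A) = s^3 + 8.3*s^2 + 22.84*s + 20.832.
Numerator from C·adj(sI-A)·B + D·det(sI-A) = 3*s^2 + 22.5*s + 38.22.
G(s) = (3*s^2 + 22.5*s + 38.22)/(s^3 + 8.3*s^2 + 22.84*s + 20.832)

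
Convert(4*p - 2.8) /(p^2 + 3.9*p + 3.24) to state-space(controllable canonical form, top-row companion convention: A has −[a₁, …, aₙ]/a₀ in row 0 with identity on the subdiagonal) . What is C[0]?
Reachable canonical form: C = numerator coefficients (right-aligned, zero-padded to length n).
num = 4*p - 2.8, C = [[4, -2.8]].
C[0] = 4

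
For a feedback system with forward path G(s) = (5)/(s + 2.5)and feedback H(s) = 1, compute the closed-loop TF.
Closed-loop T = G/(1+GH).
Numerator: G_num * H_den = 5.
Denominator: G_den * H_den + G_num * H_num = (s + 2.5) + (5) = s + 7.5.
T(s) = (5)/(s + 7.5)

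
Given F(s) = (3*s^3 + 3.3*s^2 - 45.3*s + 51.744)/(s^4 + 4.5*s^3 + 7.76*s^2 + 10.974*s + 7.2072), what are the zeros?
Set numerator = 0: 3*s^3 + 3.3*s^2 - 45.3*s + 51.744 = 3*(s - 1.6)(s + 4.9)(s - 2.2) = 0 → Zeros: -4.9, 1.6, 2.2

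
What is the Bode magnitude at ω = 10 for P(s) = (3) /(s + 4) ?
Substitute s = j*10: P(j10) = 0.103448 - 0.258621j.
|P(j10)| = sqrt(Re² + Im²) = 0.2785.
20*log₁₀(0.2785) = -11.10 dB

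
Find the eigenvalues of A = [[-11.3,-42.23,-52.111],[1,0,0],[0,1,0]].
Eigenvalues solve det(λI - A) = 0.
Characteristic polynomial: λ^3 + 11.3*λ^2 + 42.23*λ + 52.111 = 0.
Factor: (λ + 4.1)(λ + 3.1)(λ + 4.1) = 0.
Roots: -3.1, -4.1, -4.1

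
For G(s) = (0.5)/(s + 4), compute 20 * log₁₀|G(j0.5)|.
Substitute s = j*0.5: G(j0.5) = 0.123077 - 0.0153846j.
|G(j0.5)| = sqrt(Re² + Im²) = 0.124.
20*log₁₀(0.124) = -18.13 dB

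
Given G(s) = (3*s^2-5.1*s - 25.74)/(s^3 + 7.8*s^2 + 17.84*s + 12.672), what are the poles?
Set denominator = 0: s^3 + 7.8*s^2 + 17.84*s + 12.672 = (s + 1.6)(s + 4.4)(s + 1.8) = 0 → Poles: -1.6, -1.8, -4.4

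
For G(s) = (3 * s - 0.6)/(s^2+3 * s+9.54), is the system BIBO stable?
Denominator: s^2 + 3*s + 9.54. Poles: -1.5 + 2.7j, -1.5 - 2.7j. All Re(p)<0: Yes (stable)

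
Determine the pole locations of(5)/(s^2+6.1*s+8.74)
Set denominator = 0: s^2 + 6.1*s + 8.74 = (s + 2.3)(s + 3.8) = 0 → Poles: -2.3, -3.8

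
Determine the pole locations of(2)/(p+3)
Set denominator = 0: p + 3 = 0 → Poles: -3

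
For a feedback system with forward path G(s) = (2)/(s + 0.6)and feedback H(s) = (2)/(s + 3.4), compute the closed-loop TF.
Closed-loop T = G/(1+GH).
Numerator: G_num * H_den = 2*s + 6.8.
Denominator: G_den * H_den + G_num * H_num = (s^2 + 4*s + 2.04) + (4) = s^2 + 4*s + 6.04.
T(s) = (2*s + 6.8)/(s^2 + 4*s + 6.04)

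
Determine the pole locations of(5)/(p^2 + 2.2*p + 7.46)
Set denominator = 0: p^2 + 2.2*p + 7.46 = 0 → Poles: -1.1 + 2.5j, -1.1 - 2.5j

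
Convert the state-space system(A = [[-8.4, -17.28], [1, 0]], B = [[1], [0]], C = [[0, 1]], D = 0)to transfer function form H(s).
H(s) = C(sI - A)⁻¹B + D.
Characteristic polynomial det(sI - A) = s^2 + 8.4*s + 17.28.
Numerator from C·adj(sI-A)·B + D·det(sI-A) = 1.
H(s) = (1)/(s^2 + 8.4*s + 17.28)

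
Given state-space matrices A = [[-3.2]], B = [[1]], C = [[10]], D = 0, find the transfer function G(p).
G(p) = C(pI - A)⁻¹B + D.
Characteristic polynomial det(pI - A) = p + 3.2.
Numerator from C·adj(pI-A)·B + D·det(pI-A) = 10.
G(p) = (10)/(p + 3.2)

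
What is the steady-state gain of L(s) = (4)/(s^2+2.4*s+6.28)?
DC gain = L(0) = num(0)/den(0) = 4/6.28 = 0.6369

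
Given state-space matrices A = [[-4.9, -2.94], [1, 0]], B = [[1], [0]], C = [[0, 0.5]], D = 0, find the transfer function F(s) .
F(s) = C(sI - A)⁻¹B + D.
Characteristic polynomial det(sI - A) = s^2 + 4.9*s + 2.94.
Numerator from C·adj(sI-A)·B + D·det(sI-A) = 0.5.
F(s) = (0.5)/(s^2 + 4.9*s + 2.94)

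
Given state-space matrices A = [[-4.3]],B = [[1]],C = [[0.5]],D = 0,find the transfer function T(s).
T(s) = C(sI - A)⁻¹B + D.
Characteristic polynomial det(sI - A) = s + 4.3.
Numerator from C·adj(sI-A)·B + D·det(sI-A) = 0.5.
T(s) = (0.5)/(s + 4.3)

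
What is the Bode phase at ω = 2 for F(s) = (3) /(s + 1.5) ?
Substitute s = j*2: F(j2) = 0.72 - 0.96j.
∠F(j2) = atan2(Im, Re) = atan2(-0.96, 0.72) = -53.13°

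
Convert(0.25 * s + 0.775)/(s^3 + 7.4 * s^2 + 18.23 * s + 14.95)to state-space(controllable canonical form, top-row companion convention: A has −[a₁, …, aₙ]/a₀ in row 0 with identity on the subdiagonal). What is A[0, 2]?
Reachable canonical form for den = s^3 + 7.4*s^2 + 18.23*s + 14.95: top row of A = -[a₁,a₂,...,aₙ]/a₀, ones on the subdiagonal, zeros elsewhere.
A = [[-7.4, -18.23, -14.95], [1, 0, 0], [0, 1, 0]].
A[0,2] = -14.95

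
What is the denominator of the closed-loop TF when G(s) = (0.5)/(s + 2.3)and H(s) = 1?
Characteristic poly = G_den * H_den + G_num * H_num = (s + 2.3) + (0.5) = s + 2.8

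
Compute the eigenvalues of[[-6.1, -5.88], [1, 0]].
Eigenvalues solve det(λI - A) = 0.
Characteristic polynomial: λ^2 + 6.1*λ + 5.88 = 0.
Factor: (λ + 1.2)(λ + 4.9) = 0.
Roots: -1.2, -4.9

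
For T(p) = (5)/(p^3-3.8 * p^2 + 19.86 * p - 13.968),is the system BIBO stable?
Denominator: p^3 - 3.8*p^2 + 19.86*p - 13.968 = (p - 0.8)(p^2 - 3*p + 17.46). Poles: 0.8, 1.5 + 3.9j, 1.5 - 3.9j. All Re(p)<0: No (unstable)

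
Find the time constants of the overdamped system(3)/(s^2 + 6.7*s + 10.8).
Overdamped: real poles at -4, -2.7. τ = -1/pole → τ₁ = 0.25, τ₂ = 0.3704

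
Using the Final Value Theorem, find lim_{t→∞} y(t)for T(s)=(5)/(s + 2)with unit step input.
FVT: lim_{t→∞} y(t) = lim_{s→0} s*Y(s) where Y(s) = T(s)/s.
= lim_{s→0} T(s) = T(0) = num(0)/den(0) = 5/2 = 2.5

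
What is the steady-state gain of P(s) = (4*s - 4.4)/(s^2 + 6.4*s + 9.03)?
DC gain = P(0) = num(0)/den(0) = -4.4/9.03 = -0.4873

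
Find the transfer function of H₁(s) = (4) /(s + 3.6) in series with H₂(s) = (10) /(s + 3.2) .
Series: H = H₁ · H₂ = (n₁·n₂)/(d₁·d₂).
Num: n₁·n₂ = 40. Den: d₁·d₂ = s^2 + 6.8*s + 11.52.
H(s) = (40)/(s^2 + 6.8*s + 11.52)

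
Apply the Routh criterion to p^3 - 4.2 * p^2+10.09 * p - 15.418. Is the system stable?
Routh array:
p^3: [1, 10.09]; p^2: [-4.2, -15.418]; p^1: [6.41905]; p^0: [-15.418]
First column: [1, -4.2, 6.41905, -15.418]. Sign changes = 3.
No, unstable (3 RHP root(s))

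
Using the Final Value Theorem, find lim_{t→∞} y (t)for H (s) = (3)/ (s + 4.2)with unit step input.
FVT: lim_{t→∞} y(t) = lim_{s→0} s*Y(s) where Y(s) = H(s)/s.
= lim_{s→0} H(s) = H(0) = num(0)/den(0) = 3/4.2 = 0.7143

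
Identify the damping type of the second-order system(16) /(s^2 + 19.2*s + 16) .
Standard form: ωn²/(s²+2ζωn·s+ωn²) gives ωn=4, ζ=2.4.
Overdamped (ζ = 2.4 > 1)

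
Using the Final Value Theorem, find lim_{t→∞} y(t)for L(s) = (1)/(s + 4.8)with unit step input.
FVT: lim_{t→∞} y(t) = lim_{s→0} s*Y(s) where Y(s) = L(s)/s.
= lim_{s→0} L(s) = L(0) = num(0)/den(0) = 1/4.8 = 0.2083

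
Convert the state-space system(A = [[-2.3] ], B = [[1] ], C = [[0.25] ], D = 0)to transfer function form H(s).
H(s) = C(sI - A)⁻¹B + D.
Characteristic polynomial det(sI - A) = s + 2.3.
Numerator from C·adj(sI-A)·B + D·det(sI-A) = 0.25.
H(s) = (0.25)/(s + 2.3)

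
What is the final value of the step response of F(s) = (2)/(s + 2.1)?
FVT: lim_{t→∞} y(t) = lim_{s→0} s*Y(s) where Y(s) = F(s)/s.
= lim_{s→0} F(s) = F(0) = num(0)/den(0) = 2/2.1 = 0.9524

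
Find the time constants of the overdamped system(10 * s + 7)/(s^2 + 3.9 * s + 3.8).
Overdamped: real poles at -1.9, -2. τ = -1/pole → τ₁ = 0.5263, τ₂ = 0.5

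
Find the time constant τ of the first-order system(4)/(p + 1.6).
First-order system: τ = -1/pole. Pole = -1.6. τ = -1/(-1.6) = 0.625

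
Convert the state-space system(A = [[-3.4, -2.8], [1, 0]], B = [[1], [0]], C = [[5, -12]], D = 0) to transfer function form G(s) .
G(s) = C(sI - A)⁻¹B + D.
Characteristic polynomial det(sI - A) = s^2 + 3.4*s + 2.8.
Numerator from C·adj(sI-A)·B + D·det(sI-A) = 5*s - 12.
G(s) = (5*s - 12)/(s^2 + 3.4*s + 2.8)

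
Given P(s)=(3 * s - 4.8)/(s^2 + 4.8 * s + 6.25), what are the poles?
Set denominator = 0: s^2 + 4.8*s + 6.25 = 0 → Poles: -2.4 + 0.7j, -2.4 - 0.7j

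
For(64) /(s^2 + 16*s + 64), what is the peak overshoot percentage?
Standard form: ωn²/(s²+2ζωn·s+ωn²) → ωn = 8, ζ = 1.
ζ ≥ 1, so the response is non-oscillatory: peak overshoot = 0%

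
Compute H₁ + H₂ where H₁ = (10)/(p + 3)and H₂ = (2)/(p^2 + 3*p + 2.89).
Parallel: H = H₁ + H₂ = (n₁·d₂ + n₂·d₁)/(d₁·d₂).
n₁·d₂ = 10*p^2 + 30*p + 28.9. n₂·d₁ = 2*p + 6. Sum = 10*p^2 + 32*p + 34.9. d₁·d₂ = p^3 + 6*p^2 + 11.89*p + 8.67.
H(p) = (10*p^2 + 32*p + 34.9)/(p^3 + 6*p^2 + 11.89*p + 8.67)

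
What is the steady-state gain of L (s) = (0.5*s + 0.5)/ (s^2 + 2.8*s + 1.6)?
DC gain = L(0) = num(0)/den(0) = 0.5/1.6 = 0.3125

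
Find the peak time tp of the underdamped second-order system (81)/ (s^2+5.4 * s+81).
Standard form: ωn²/(s²+2ζωn·s+ωn²) → ωn = 9, ζ = 0.3.
ωd = ωn·√(1-ζ²) = 9·√(1-0.3²) = 8.585.
tp = π/ωd = π/8.585 = 0.3659 s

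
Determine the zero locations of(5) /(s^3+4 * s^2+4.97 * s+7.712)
Numerator is a nonzero constant (5) → Zeros: none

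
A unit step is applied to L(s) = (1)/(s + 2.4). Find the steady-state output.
FVT: lim_{t→∞} y(t) = lim_{s→0} s*Y(s) where Y(s) = L(s)/s.
= lim_{s→0} L(s) = L(0) = num(0)/den(0) = 1/2.4 = 0.4167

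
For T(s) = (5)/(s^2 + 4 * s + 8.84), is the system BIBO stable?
Denominator: s^2 + 4*s + 8.84. Poles: -2 + 2.2j, -2 - 2.2j. All Re(p)<0: Yes (stable)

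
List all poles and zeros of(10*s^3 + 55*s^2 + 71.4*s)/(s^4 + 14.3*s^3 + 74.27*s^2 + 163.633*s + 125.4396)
Set denominator = 0: s^4 + 14.3*s^3 + 74.27*s^2 + 163.633*s + 125.4396 = (s + 3.9)(s + 4.4)(s + 4.3)(s + 1.7) = 0 → Poles: -1.7, -3.9, -4.3, -4.4
Set numerator = 0: 10*s^3 + 55*s^2 + 71.4*s = 10*s(s + 3.4)(s + 2.1) = 0 → Zeros: -2.1, -3.4, 0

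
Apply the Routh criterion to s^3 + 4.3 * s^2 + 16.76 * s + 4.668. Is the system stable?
Routh array:
s^3: [1, 16.76]; s^2: [4.3, 4.668]; s^1: [15.6744]; s^0: [4.668]
First column: [1, 4.3, 15.6744, 4.668]. Sign changes = 0.
Yes, stable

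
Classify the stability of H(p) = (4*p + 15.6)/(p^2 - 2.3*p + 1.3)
Denominator: p^2 - 2.3*p + 1.3 = (p - 1)(p - 1.3). Poles: 1, 1.3. Unstable (2 pole(s) in RHP)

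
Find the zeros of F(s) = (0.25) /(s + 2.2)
Numerator is a nonzero constant (0.25) → Zeros: none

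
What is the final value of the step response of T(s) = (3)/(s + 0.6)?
FVT: lim_{t→∞} y(t) = lim_{s→0} s*Y(s) where Y(s) = T(s)/s.
= lim_{s→0} T(s) = T(0) = num(0)/den(0) = 3/0.6 = 5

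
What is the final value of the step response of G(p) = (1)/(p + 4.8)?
FVT: lim_{t→∞} y(t) = lim_{p→0} p*Y(p) where Y(p) = G(p)/p.
= lim_{p→0} G(p) = G(0) = num(0)/den(0) = 1/4.8 = 0.2083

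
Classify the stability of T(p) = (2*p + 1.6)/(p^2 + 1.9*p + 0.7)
Denominator: p^2 + 1.9*p + 0.7 = (p + 0.5)(p + 1.4). Poles: -0.5, -1.4. Stable (all poles in LHP)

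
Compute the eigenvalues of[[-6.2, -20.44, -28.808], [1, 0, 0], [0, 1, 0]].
Eigenvalues solve det(λI - A) = 0.
Characteristic polynomial: λ^3 + 6.2*λ^2 + 20.44*λ + 28.808 = 0.
Factor: (λ + 2.6)(λ^2 + 3.6*λ + 11.08) = 0.
Roots: -1.8 + 2.8j, -1.8 - 2.8j, -2.6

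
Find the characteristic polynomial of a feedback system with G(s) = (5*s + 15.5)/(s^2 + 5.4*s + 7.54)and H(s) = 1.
Characteristic poly = G_den * H_den + G_num * H_num = (s^2 + 5.4*s + 7.54) + (5*s + 15.5) = s^2 + 10.4*s + 23.04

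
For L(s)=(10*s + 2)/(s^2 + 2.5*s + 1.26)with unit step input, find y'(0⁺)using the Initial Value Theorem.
IVT: y'(0⁺) = lim_{s→∞} s²·Y(s) = lim_{s→∞} s·L(s).
deg(num) = 1, deg(den) = 2, relative degree = 1, so s·L(s) → (leading num)/(leading den) = 10/1 = 10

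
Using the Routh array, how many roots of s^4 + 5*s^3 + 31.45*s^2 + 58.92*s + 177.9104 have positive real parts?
Routh array:
s^4: [1, 31.45, 177.9104]; s^3: [5, 58.92]; s^2: [19.666, 177.9104]; s^1: [13.687]; s^0: [177.9104]
First column: [1, 5, 19.666, 13.687, 177.9104]. Sign changes = RHP roots = 0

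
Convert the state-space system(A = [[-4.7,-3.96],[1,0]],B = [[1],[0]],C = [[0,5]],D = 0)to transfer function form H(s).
H(s) = C(sI - A)⁻¹B + D.
Characteristic polynomial det(sI - A) = s^2 + 4.7*s + 3.96.
Numerator from C·adj(sI-A)·B + D·det(sI-A) = 5.
H(s) = (5)/(s^2 + 4.7*s + 3.96)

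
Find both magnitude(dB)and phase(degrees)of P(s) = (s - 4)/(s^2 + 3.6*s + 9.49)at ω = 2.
Substitute s = j*2: P(j2) = -0.0922175 + 0.48524j.
|P| = 20*log₁₀(sqrt(Re²+Im²)) = -6.13 dB.
∠P = atan2(Im, Re) = 100.76°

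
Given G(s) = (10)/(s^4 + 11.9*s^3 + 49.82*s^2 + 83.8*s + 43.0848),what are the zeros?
Numerator is a nonzero constant (10) → Zeros: none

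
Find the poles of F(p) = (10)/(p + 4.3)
Set denominator = 0: p + 4.3 = 0 → Poles: -4.3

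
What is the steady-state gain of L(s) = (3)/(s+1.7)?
DC gain = L(0) = num(0)/den(0) = 3/1.7 = 1.765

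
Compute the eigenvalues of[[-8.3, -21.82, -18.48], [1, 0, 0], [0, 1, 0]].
Eigenvalues solve det(λI - A) = 0.
Characteristic polynomial: λ^3 + 8.3*λ^2 + 21.82*λ + 18.48 = 0.
Factor: (λ + 4)(λ + 2.2)(λ + 2.1) = 0.
Roots: -2.1, -2.2, -4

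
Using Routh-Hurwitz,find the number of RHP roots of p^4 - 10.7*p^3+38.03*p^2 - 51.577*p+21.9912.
Routh array:
p^4: [1, 38.03, 21.9912]; p^3: [-10.7, -51.577]; p^2: [33.2097, 21.9912]; p^1: [-44.4915]; p^0: [21.9912]
First column: [1, -10.7, 33.2097, -44.4915, 21.9912]. Sign changes = RHP roots = 4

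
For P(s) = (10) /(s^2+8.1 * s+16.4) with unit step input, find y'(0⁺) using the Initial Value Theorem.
IVT: y'(0⁺) = lim_{s→∞} s²·Y(s) = lim_{s→∞} s·P(s).
deg(num) = 0, deg(den) = 2, relative degree = 2 ≥ 2, so s·P(s) → 0. Initial slope = 0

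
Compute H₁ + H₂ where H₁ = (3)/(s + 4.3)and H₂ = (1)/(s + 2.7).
Parallel: H = H₁ + H₂ = (n₁·d₂ + n₂·d₁)/(d₁·d₂).
n₁·d₂ = 3*s + 8.1. n₂·d₁ = s + 4.3. Sum = 4*s + 12.4. d₁·d₂ = s^2 + 7*s + 11.61.
H(s) = (4*s + 12.4)/(s^2 + 7*s + 11.61)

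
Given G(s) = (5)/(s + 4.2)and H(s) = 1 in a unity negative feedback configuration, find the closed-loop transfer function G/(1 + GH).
Closed-loop T = G/(1+GH).
Numerator: G_num * H_den = 5.
Denominator: G_den * H_den + G_num * H_num = (s + 4.2) + (5) = s + 9.2.
T(s) = (5)/(s + 9.2)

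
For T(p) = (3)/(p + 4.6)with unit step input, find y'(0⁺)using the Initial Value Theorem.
IVT: y'(0⁺) = lim_{p→∞} p²·Y(p) = lim_{p→∞} p·T(p).
deg(num) = 0, deg(den) = 1, relative degree = 1, so p·T(p) → (leading num)/(leading den) = 3/1 = 3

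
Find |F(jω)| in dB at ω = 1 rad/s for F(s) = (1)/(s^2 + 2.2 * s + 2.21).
Substitute s = j*1: F(j1) = 0.191939 - 0.348979j.
|F(j1)| = sqrt(Re² + Im²) = 0.3983.
20*log₁₀(0.3983) = -8.00 dB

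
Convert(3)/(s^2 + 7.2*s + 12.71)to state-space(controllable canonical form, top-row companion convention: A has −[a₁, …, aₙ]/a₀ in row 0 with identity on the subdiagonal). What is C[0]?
Reachable canonical form: C = numerator coefficients (right-aligned, zero-padded to length n).
num = 3, C = [[0, 3]].
C[0] = 0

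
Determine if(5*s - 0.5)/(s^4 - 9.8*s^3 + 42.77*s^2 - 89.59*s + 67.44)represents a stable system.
Denominator: s^4 - 9.8*s^3 + 42.77*s^2 - 89.59*s + 67.44 = (s - 3)(s - 1.6)(s^2 - 5.2*s + 14.05). Poles: 1.6, 2.6 + 2.7j, 2.6 - 2.7j, 3. All Re(p)<0: No (unstable)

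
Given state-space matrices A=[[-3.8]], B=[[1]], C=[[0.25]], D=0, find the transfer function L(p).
L(p) = C(pI - A)⁻¹B + D.
Characteristic polynomial det(pI - A) = p + 3.8.
Numerator from C·adj(pI-A)·B + D·det(pI-A) = 0.25.
L(p) = (0.25)/(p + 3.8)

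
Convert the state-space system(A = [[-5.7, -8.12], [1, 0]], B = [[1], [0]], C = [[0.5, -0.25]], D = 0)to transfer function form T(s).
T(s) = C(sI - A)⁻¹B + D.
Characteristic polynomial det(sI - A) = s^2 + 5.7*s + 8.12.
Numerator from C·adj(sI-A)·B + D·det(sI-A) = 0.5*s - 0.25.
T(s) = (0.5*s - 0.25)/(s^2 + 5.7*s + 8.12)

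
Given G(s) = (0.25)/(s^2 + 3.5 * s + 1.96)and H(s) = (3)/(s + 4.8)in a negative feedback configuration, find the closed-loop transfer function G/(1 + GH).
Closed-loop T = G/(1+GH).
Numerator: G_num * H_den = 0.25*s + 1.2.
Denominator: G_den * H_den + G_num * H_num = (s^3 + 8.3*s^2 + 18.76*s + 9.408) + (0.75) = s^3 + 8.3*s^2 + 18.76*s + 10.158.
T(s) = (0.25*s + 1.2)/(s^3 + 8.3*s^2 + 18.76*s + 10.158)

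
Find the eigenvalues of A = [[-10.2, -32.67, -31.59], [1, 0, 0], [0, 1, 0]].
Eigenvalues solve det(λI - A) = 0.
Characteristic polynomial: λ^3 + 10.2*λ^2 + 32.67*λ + 31.59 = 0.
Factor: (λ + 3.9)(λ + 4.5)(λ + 1.8) = 0.
Roots: -1.8, -3.9, -4.5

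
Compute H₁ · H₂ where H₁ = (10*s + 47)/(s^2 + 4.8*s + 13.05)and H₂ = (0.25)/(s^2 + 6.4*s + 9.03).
Series: H = H₁ · H₂ = (n₁·n₂)/(d₁·d₂).
Num: n₁·n₂ = 2.5*s + 11.75. Den: d₁·d₂ = s^4 + 11.2*s^3 + 52.8*s^2 + 126.864*s + 117.8415.
H(s) = (2.5*s + 11.75)/(s^4 + 11.2*s^3 + 52.8*s^2 + 126.864*s + 117.8415)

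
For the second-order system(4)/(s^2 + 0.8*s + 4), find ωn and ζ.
Standard form: ωn²/(s²+2ζωn·s+ωn²).
const=4=ωn² → ωn=2, s coeff=0.8=2ζωn → ζ=0.2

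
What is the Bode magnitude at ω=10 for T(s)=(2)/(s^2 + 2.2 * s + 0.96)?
Substitute s = j*10: T(j10) = -0.0192443 - 0.00427478j.
|T(j10)| = sqrt(Re² + Im²) = 0.01971.
20*log₁₀(0.01971) = -34.10 dB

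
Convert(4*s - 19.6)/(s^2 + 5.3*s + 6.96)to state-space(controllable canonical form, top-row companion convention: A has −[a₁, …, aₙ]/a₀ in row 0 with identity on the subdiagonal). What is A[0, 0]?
Reachable canonical form for den = s^2 + 5.3*s + 6.96: top row of A = -[a₁,a₂,...,aₙ]/a₀, ones on the subdiagonal, zeros elsewhere.
A = [[-5.3, -6.96], [1, 0]].
A[0,0] = -5.3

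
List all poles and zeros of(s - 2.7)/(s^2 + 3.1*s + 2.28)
Set denominator = 0: s^2 + 3.1*s + 2.28 = (s + 1.2)(s + 1.9) = 0 → Poles: -1.2, -1.9
Set numerator = 0: s - 2.7 = 0 → Zeros: 2.7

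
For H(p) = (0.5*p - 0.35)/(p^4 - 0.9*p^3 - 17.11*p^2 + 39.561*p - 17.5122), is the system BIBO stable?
Denominator: p^4 - 0.9*p^3 - 17.11*p^2 + 39.561*p - 17.5122 = (p - 0.6)(p - 2.7)(p + 4.7)(p - 2.3). Poles: -4.7, 0.6, 2.3, 2.7. All Re(p)<0: No (unstable)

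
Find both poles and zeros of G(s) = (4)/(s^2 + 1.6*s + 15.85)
Set denominator = 0: s^2 + 1.6*s + 15.85 = 0 → Poles: -0.8 + 3.9j, -0.8 - 3.9j
Numerator is a nonzero constant (4) → Zeros: none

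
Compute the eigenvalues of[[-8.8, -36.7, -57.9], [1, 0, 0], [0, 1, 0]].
Eigenvalues solve det(λI - A) = 0.
Characteristic polynomial: λ^3 + 8.8*λ^2 + 36.7*λ + 57.9 = 0.
Factor: (λ + 3)(λ^2 + 5.8*λ + 19.3) = 0.
Roots: -2.9 + 3.3j, -2.9 - 3.3j, -3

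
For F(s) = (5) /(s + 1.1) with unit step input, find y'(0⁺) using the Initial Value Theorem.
IVT: y'(0⁺) = lim_{s→∞} s²·Y(s) = lim_{s→∞} s·F(s).
deg(num) = 0, deg(den) = 1, relative degree = 1, so s·F(s) → (leading num)/(leading den) = 5/1 = 5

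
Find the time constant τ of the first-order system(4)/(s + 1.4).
First-order system: τ = -1/pole. Pole = -1.4. τ = -1/(-1.4) = 0.7143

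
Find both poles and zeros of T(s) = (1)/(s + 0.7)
Set denominator = 0: s + 0.7 = 0 → Poles: -0.7
Numerator is a nonzero constant (1) → Zeros: none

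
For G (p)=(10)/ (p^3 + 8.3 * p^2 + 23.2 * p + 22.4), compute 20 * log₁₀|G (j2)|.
Substitute p = j*2: G(j2) = -0.0678733 - 0.241327j.
|G(j2)| = sqrt(Re² + Im²) = 0.2507.
20*log₁₀(0.2507) = -12.02 dB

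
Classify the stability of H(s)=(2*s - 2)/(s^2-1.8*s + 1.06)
Denominator: s^2 - 1.8*s + 1.06. Poles: 0.9 + 0.5j, 0.9 - 0.5j. Unstable (2 pole(s) in RHP)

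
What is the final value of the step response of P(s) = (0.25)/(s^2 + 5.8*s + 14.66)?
FVT: lim_{t→∞} y(t) = lim_{s→0} s*Y(s) where Y(s) = P(s)/s.
= lim_{s→0} P(s) = P(0) = num(0)/den(0) = 0.25/14.66 = 0.01705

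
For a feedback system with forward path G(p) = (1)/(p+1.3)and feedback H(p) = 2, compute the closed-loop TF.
Closed-loop T = G/(1+GH).
Numerator: G_num * H_den = 1.
Denominator: G_den * H_den + G_num * H_num = (p + 1.3) + (2) = p + 3.3.
T(p) = (1)/(p + 3.3)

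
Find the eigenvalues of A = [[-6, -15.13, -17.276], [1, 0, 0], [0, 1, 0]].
Eigenvalues solve det(λI - A) = 0.
Characteristic polynomial: λ^3 + 6*λ^2 + 15.13*λ + 17.276 = 0.
Factor: (λ + 2.8)(λ^2 + 3.2*λ + 6.17) = 0.
Roots: -1.6 + 1.9j, -1.6 - 1.9j, -2.8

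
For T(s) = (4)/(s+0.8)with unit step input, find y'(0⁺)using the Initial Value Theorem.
IVT: y'(0⁺) = lim_{s→∞} s²·Y(s) = lim_{s→∞} s·T(s).
deg(num) = 0, deg(den) = 1, relative degree = 1, so s·T(s) → (leading num)/(leading den) = 4/1 = 4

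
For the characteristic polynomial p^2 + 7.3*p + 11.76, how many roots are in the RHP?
p^2 + 7.3*p + 11.76 = (p + 2.4)(p + 4.9). Poles: -2.4, -4.9. RHP poles (Re>0): 0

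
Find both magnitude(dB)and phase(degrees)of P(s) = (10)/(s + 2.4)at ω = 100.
Substitute s = j*100: P(j100) = 0.00239862 - 0.0999424j.
|P| = 20*log₁₀(sqrt(Re²+Im²)) = -20.00 dB.
∠P = atan2(Im, Re) = -88.63°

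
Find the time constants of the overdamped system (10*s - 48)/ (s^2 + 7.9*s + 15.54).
Overdamped: real poles at -4.2, -3.7. τ = -1/pole → τ₁ = 0.2381, τ₂ = 0.2703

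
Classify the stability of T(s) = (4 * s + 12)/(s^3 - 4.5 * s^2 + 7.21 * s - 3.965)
Denominator: s^3 - 4.5*s^2 + 7.21*s - 3.965 = (s - 1.3)(s^2 - 3.2*s + 3.05). Poles: 1.3, 1.6 + 0.7j, 1.6 - 0.7j. Unstable (3 pole(s) in RHP)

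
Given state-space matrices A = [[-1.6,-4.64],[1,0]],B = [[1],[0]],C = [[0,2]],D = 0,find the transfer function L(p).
L(p) = C(pI - A)⁻¹B + D.
Characteristic polynomial det(pI - A) = p^2 + 1.6*p + 4.64.
Numerator from C·adj(pI-A)·B + D·det(pI-A) = 2.
L(p) = (2)/(p^2 + 1.6*p + 4.64)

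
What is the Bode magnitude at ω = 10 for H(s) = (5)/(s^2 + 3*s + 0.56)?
Substitute s = j*10: H(j10) = -0.0460869 - 0.0139039j.
|H(j10)| = sqrt(Re² + Im²) = 0.04814.
20*log₁₀(0.04814) = -26.35 dB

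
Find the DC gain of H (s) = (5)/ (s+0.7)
DC gain = H(0) = num(0)/den(0) = 5/0.7 = 7.143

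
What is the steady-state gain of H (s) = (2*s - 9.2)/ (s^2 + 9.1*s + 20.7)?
DC gain = H(0) = num(0)/den(0) = -9.2/20.7 = -0.4444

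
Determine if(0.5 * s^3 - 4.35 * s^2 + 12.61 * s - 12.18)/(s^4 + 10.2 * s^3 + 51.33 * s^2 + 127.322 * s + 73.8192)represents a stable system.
Denominator: s^4 + 10.2*s^3 + 51.33*s^2 + 127.322*s + 73.8192 = (s + 0.8)(s + 4.2)(s^2 + 5.2*s + 21.97). Poles: -0.8, -2.6 + 3.9j, -2.6 - 3.9j, -4.2. All Re(p)<0: Yes (stable)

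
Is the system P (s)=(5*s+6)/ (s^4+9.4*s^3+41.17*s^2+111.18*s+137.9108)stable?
Denominator: s^4 + 9.4*s^3 + 41.17*s^2 + 111.18*s + 137.9108 = (s + 3.4)(s + 3.4)(s^2 + 2.6*s + 11.93). Poles: -1.3 + 3.2j, -1.3 - 3.2j, -3.4, -3.4. All Re(p)<0: Yes (stable)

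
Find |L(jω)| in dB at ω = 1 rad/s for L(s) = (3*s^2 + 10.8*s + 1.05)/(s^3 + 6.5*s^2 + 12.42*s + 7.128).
Substitute s = j*1: L(j1) = 0.933496 + 0.222087j.
|L(j1)| = sqrt(Re² + Im²) = 0.9596.
20*log₁₀(0.9596) = -0.36 dB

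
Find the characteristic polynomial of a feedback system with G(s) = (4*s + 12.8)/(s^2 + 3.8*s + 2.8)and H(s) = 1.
Characteristic poly = G_den * H_den + G_num * H_num = (s^2 + 3.8*s + 2.8) + (4*s + 12.8) = s^2 + 7.8*s + 15.6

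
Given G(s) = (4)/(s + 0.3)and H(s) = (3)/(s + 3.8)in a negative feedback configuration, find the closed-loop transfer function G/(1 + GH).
Closed-loop T = G/(1+GH).
Numerator: G_num * H_den = 4*s + 15.2.
Denominator: G_den * H_den + G_num * H_num = (s^2 + 4.1*s + 1.14) + (12) = s^2 + 4.1*s + 13.14.
T(s) = (4*s + 15.2)/(s^2 + 4.1*s + 13.14)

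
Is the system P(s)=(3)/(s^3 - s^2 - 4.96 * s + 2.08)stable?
Denominator: s^3 - s^2 - 4.96*s + 2.08 = (s - 2.6)(s + 2)(s - 0.4). Poles: -2, 0.4, 2.6. All Re(p)<0: No (unstable)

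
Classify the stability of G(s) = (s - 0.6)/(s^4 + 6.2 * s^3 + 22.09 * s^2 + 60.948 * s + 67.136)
Denominator: s^4 + 6.2*s^3 + 22.09*s^2 + 60.948*s + 67.136 = (s + 2)(s + 3.2)(s^2 + s + 10.49). Poles: -0.5 + 3.2j, -0.5 - 3.2j, -2, -3.2. Stable (all poles in LHP)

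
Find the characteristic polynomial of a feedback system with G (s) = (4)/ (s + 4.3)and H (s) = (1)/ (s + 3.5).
Characteristic poly = G_den * H_den + G_num * H_num = (s^2 + 7.8*s + 15.05) + (4) = s^2 + 7.8*s + 19.05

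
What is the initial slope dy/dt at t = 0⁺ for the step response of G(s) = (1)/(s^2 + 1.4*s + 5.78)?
IVT: y'(0⁺) = lim_{s→∞} s²·Y(s) = lim_{s→∞} s·G(s).
deg(num) = 0, deg(den) = 2, relative degree = 2 ≥ 2, so s·G(s) → 0. Initial slope = 0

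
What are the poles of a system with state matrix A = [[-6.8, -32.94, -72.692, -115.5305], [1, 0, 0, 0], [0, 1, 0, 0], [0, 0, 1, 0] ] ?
Eigenvalues solve det(λI - A) = 0.
Characteristic polynomial: λ^4 + 6.8*λ^3 + 32.94*λ^2 + 72.692*λ + 115.5305 = 0.
Factor: (λ^2 + 3.8*λ + 11.45)(λ^2 + 3*λ + 10.09) = 0.
Roots: -1.5 + 2.8j, -1.5 - 2.8j, -1.9 + 2.8j, -1.9 - 2.8j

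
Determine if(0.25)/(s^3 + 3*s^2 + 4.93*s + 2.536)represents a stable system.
Denominator: s^3 + 3*s^2 + 4.93*s + 2.536 = (s + 0.8)(s^2 + 2.2*s + 3.17). Poles: -0.8, -1.1 + 1.4j, -1.1 - 1.4j. All Re(p)<0: Yes (stable)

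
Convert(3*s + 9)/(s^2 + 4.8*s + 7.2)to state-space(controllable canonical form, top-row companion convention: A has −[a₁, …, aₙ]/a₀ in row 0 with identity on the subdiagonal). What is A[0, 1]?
Reachable canonical form for den = s^2 + 4.8*s + 7.2: top row of A = -[a₁,a₂,...,aₙ]/a₀, ones on the subdiagonal, zeros elsewhere.
A = [[-4.8, -7.2], [1, 0]].
A[0,1] = -7.2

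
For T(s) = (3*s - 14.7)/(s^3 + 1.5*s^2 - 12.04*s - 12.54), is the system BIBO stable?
Denominator: s^3 + 1.5*s^2 - 12.04*s - 12.54 = (s - 3.3)(s + 1)(s + 3.8). Poles: -1, -3.8, 3.3. All Re(p)<0: No (unstable)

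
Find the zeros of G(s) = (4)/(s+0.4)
Numerator is a nonzero constant (4) → Zeros: none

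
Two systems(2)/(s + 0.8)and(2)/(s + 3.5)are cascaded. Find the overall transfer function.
Series: H = H₁ · H₂ = (n₁·n₂)/(d₁·d₂).
Num: n₁·n₂ = 4. Den: d₁·d₂ = s^2 + 4.3*s + 2.8.
H(s) = (4)/(s^2 + 4.3*s + 2.8)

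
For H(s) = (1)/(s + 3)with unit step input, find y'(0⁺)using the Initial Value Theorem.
IVT: y'(0⁺) = lim_{s→∞} s²·Y(s) = lim_{s→∞} s·H(s).
deg(num) = 0, deg(den) = 1, relative degree = 1, so s·H(s) → (leading num)/(leading den) = 1/1 = 1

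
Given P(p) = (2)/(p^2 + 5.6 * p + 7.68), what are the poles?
Set denominator = 0: p^2 + 5.6*p + 7.68 = (p + 3.2)(p + 2.4) = 0 → Poles: -2.4, -3.2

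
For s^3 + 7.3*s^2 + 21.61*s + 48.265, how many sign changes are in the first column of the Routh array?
Routh array:
s^3: [1, 21.61]; s^2: [7.3, 48.265]; s^1: [14.9984]; s^0: [48.265]
First column: [1, 7.3, 14.9984, 48.265]. Sign changes = 0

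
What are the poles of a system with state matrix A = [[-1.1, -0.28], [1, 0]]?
Eigenvalues solve det(λI - A) = 0.
Characteristic polynomial: λ^2 + 1.1*λ + 0.28 = 0.
Factor: (λ + 0.7)(λ + 0.4) = 0.
Roots: -0.4, -0.7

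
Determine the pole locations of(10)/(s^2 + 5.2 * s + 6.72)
Set denominator = 0: s^2 + 5.2*s + 6.72 = (s + 2.4)(s + 2.8) = 0 → Poles: -2.4, -2.8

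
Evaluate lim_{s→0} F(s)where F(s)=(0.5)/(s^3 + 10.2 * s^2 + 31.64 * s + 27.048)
DC gain = F(0) = num(0)/den(0) = 0.5/27.048 = 0.01849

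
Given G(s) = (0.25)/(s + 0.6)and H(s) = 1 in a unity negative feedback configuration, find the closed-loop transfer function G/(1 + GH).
Closed-loop T = G/(1+GH).
Numerator: G_num * H_den = 0.25.
Denominator: G_den * H_den + G_num * H_num = (s + 0.6) + (0.25) = s + 0.85.
T(s) = (0.25)/(s + 0.85)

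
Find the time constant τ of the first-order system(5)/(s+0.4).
First-order system: τ = -1/pole. Pole = -0.4. τ = -1/(-0.4) = 2.5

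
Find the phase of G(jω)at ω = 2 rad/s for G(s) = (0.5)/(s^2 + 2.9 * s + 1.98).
Substitute s = j*2: G(j2) = -0.026776 - 0.0768815j.
∠G(j2) = atan2(Im, Re) = atan2(-0.0768815, -0.026776) = -109.20°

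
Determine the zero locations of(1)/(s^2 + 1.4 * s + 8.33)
Numerator is a nonzero constant (1) → Zeros: none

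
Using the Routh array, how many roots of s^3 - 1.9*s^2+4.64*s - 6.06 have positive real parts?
Routh array:
s^3: [1, 4.64]; s^2: [-1.9, -6.06]; s^1: [1.45053]; s^0: [-6.06]
First column: [1, -1.9, 1.45053, -6.06]. Sign changes = RHP roots = 3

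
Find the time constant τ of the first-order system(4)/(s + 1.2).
First-order system: τ = -1/pole. Pole = -1.2. τ = -1/(-1.2) = 0.8333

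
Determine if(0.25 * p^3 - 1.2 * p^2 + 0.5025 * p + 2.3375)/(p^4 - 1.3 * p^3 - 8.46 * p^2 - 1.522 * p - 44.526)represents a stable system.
Denominator: p^4 - 1.3*p^3 - 8.46*p^2 - 1.522*p - 44.526 = (p - 4.1)(p + 3)(p^2 - 0.2*p + 3.62). Poles: -3, 0.1 + 1.9j, 0.1 - 1.9j, 4.1. All Re(p)<0: No (unstable)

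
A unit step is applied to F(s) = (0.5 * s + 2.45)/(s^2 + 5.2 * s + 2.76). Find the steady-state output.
FVT: lim_{t→∞} y(t) = lim_{s→0} s*Y(s) where Y(s) = F(s)/s.
= lim_{s→0} F(s) = F(0) = num(0)/den(0) = 2.45/2.76 = 0.8877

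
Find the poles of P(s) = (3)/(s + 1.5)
Set denominator = 0: s + 1.5 = 0 → Poles: -1.5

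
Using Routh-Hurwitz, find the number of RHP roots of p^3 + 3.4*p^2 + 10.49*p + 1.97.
Routh array:
p^3: [1, 10.49]; p^2: [3.4, 1.97]; p^1: [9.91059]; p^0: [1.97]
First column: [1, 3.4, 9.91059, 1.97]. Sign changes = RHP roots = 0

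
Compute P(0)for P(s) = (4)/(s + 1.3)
DC gain = P(0) = num(0)/den(0) = 4/1.3 = 3.077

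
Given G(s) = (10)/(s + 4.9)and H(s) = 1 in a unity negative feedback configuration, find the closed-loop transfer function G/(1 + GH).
Closed-loop T = G/(1+GH).
Numerator: G_num * H_den = 10.
Denominator: G_den * H_den + G_num * H_num = (s + 4.9) + (10) = s + 14.9.
T(s) = (10)/(s + 14.9)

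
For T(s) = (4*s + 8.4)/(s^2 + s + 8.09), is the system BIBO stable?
Denominator: s^2 + s + 8.09. Poles: -0.5 + 2.8j, -0.5 - 2.8j. All Re(p)<0: Yes (stable)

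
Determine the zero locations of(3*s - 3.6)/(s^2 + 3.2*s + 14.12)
Set numerator = 0: 3*s - 3.6 = 0 → Zeros: 1.2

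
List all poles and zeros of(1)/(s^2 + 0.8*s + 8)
Set denominator = 0: s^2 + 0.8*s + 8 = 0 → Poles: -0.4 + 2.8j, -0.4 - 2.8j
Numerator is a nonzero constant (1) → Zeros: none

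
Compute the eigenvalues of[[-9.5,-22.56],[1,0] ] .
Eigenvalues solve det(λI - A) = 0.
Characteristic polynomial: λ^2 + 9.5*λ + 22.56 = 0.
Factor: (λ + 4.8)(λ + 4.7) = 0.
Roots: -4.7, -4.8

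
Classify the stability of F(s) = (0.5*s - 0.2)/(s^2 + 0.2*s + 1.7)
Denominator: s^2 + 0.2*s + 1.7. Poles: -0.1 + 1.3j, -0.1 - 1.3j. Stable (all poles in LHP)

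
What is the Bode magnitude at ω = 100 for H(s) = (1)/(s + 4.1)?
Substitute s = j*100: H(j100) = 0.000409312 - 0.00998322j.
|H(j100)| = sqrt(Re² + Im²) = 0.009992.
20*log₁₀(0.009992) = -40.01 dB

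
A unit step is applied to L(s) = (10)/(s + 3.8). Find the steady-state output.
FVT: lim_{t→∞} y(t) = lim_{s→0} s*Y(s) where Y(s) = L(s)/s.
= lim_{s→0} L(s) = L(0) = num(0)/den(0) = 10/3.8 = 2.632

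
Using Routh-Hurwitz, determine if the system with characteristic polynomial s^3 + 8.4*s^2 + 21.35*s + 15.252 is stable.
Routh array:
s^3: [1, 21.35]; s^2: [8.4, 15.252]; s^1: [19.5343]; s^0: [15.252]
First column: [1, 8.4, 19.5343, 15.252]. Sign changes = 0.
Yes, stable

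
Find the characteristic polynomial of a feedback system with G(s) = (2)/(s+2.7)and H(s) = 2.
Characteristic poly = G_den * H_den + G_num * H_num = (s + 2.7) + (4) = s + 6.7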